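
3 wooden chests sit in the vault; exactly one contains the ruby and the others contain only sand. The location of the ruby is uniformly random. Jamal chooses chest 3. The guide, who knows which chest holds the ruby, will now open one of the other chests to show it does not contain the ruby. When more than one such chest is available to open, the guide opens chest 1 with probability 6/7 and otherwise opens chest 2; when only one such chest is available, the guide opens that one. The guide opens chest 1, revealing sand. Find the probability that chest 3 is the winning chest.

6/13

Condition on the true location of the ruby.
If it is in chest 1 (prior 1/3): the guide opened chest 1, so this case is ruled out; weight (1/3)·0 = 0.
If it is in chest 2 (prior 1/3): only chest 1 is available, probability 1; weight (1/3)·1 = 1/3.
If it is in chest 3 (prior 1/3): chest 1 is available, opened with probability 6/7; weight (1/3)·(6/7) = 2/7.
The weights sum to 13/21.
So P(the ruby in chest 3 | the guide opened chest 1) = (2/7) / (13/21) = 6/13.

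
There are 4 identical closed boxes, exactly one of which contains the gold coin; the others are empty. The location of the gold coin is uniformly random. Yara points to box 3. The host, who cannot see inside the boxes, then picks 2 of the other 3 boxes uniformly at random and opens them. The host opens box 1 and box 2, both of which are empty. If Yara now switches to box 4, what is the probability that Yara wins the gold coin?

1/2

Because the host chose which boxes to open without knowing where the gold coin is, the choice is independent of the prize location. Learning that none of the 2 opened boxes holds the gold coin simply rules out those 2 locations and leaves the remaining 2 boxes still equally likely by symmetry.
So P(the gold coin in box 4) = 1/2.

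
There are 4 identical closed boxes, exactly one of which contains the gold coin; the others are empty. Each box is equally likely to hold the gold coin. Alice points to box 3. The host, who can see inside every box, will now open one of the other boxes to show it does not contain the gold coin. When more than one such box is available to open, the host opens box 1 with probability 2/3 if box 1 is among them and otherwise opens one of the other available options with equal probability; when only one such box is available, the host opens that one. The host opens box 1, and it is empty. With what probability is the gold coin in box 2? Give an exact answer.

1/3

Consider each possible location of the gold coin in turn.
If it is in box 1 (prior 1/4): the host opened box 1, so this case is ruled out; weight (1/4)·0 = 0.
If it is in any of boxes 2, 3, and 4 (prior 1/4 each): box 1 is available, opened with probability 2/3; weight (1/4)·(2/3) = 1/6 each.
The weights sum to 1/2.
So P(the gold coin in box 2 | the host opened box 1) = (1/6) / (1/2) = 1/3.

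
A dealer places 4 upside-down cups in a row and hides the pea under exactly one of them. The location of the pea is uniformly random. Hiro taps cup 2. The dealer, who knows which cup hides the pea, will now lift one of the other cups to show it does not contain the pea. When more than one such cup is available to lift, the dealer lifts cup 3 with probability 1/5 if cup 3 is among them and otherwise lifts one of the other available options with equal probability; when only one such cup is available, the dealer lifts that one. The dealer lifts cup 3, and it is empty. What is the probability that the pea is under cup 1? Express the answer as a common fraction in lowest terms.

1/3

Condition on the true location of the pea.
If it is under any of cups 1, 2, and 4 (prior 1/4 each): cup 3 is available, opened with probability 1/5; weight (1/4)·(1/5) = 1/20 each.
If it is under cup 3 (prior 1/4): the dealer opened cup 3, so this case is ruled out; weight (1/4)·0 = 0.
The weights sum to 3/20.
So P(the pea under cup 1 | the dealer opened cup 3) = (1/20) / (3/20) = 1/3.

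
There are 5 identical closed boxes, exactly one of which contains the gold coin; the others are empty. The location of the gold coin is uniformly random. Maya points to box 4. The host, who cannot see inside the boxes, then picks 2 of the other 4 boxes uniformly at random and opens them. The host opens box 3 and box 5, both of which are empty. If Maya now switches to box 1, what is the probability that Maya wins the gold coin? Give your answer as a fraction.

Because the host chose which boxes to open without knowing where the gold coin is, the choice is independent of the prize location. Learning that none of the 2 opened boxes holds the gold coin simply rules out those 2 locations and leaves the remaining 3 boxes still equally likely by symmetry.
So P(the gold coin in box 1) = 1/3.

1/3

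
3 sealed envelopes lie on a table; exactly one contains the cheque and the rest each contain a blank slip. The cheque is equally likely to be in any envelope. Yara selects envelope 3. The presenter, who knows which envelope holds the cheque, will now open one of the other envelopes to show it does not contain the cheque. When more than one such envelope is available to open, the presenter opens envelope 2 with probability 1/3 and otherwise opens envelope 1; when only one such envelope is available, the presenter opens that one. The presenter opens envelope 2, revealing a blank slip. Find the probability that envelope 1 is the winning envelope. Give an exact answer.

3/4

Condition on the true location of the cheque.
If it is in envelope 1 (prior 1/3): only envelope 2 is available, probability 1; weight (1/3)·1 = 1/3.
If it is in envelope 2 (prior 1/3): the presenter opened envelope 2, so this case is ruled out; weight (1/3)·0 = 0.
If it is in envelope 3 (prior 1/3): envelope 2 is available, opened with probability 1/3; weight (1/3)·(1/3) = 1/9.
The weights sum to 4/9.
So P(the cheque in envelope 1 | the presenter opened envelope 2) = (1/3) / (4/9) = 3/4.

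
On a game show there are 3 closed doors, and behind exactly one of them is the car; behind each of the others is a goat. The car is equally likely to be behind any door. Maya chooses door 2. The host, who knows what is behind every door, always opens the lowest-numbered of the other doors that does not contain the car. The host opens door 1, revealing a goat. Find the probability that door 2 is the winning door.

Condition on the true location of the car.
If it is behind door 1 (prior 1/3): the host opened door 1, so this case is ruled out; weight (1/3)·0 = 0.
If it is behind either of doors 2 and 3 (prior 1/3 each): door 1 is the lowest-numbered option available, probability 1; weight (1/3)·1 = 1/3 each.
The weights sum to 2/3.
So P(the car behind door 2 | the host opened door 1) = (1/3) / (2/3) = 1/2.

1/2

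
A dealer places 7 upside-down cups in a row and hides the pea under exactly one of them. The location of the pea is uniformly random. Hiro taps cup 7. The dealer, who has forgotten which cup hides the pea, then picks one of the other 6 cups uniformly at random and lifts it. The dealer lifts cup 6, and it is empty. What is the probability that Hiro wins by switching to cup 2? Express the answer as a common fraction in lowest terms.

Because the dealer chose which cup to lift without knowing where the pea is, the choice is independent of the prize location. Learning that cup 6 does not hold the pea simply rules out that one location and leaves the remaining 6 cups still equally likely by symmetry.
So P(the pea under cup 2) = 1/6.

1/6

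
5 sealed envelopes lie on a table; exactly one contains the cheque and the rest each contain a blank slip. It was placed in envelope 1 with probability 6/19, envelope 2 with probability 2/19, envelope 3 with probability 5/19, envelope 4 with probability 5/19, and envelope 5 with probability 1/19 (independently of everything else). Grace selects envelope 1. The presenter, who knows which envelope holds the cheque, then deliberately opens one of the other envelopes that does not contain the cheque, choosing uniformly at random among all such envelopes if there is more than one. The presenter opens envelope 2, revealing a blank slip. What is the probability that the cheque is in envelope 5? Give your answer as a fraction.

Condition on the true location of the cheque.
If it is in envelope 1 (prior 6/19): the presenter has 4 equally likely choices, so probability 1/4; weight (6/19)·(1/4) = 3/38.
If it is in envelope 2 (prior 2/19): the presenter opened envelope 2, so this case is ruled out; weight (2/19)·0 = 0.
If it is in either of envelopes 3 and 4 (prior 5/19 each): the presenter has 3 equally likely choices, so probability 1/3; weight (5/19)·(1/3) = 5/57 each.
If it is in envelope 5 (prior 1/19): the presenter has 3 equally likely choices, so probability 1/3; weight (1/19)·(1/3) = 1/57.
The weights sum to 31/114.
So P(the cheque in envelope 5 | the presenter opened envelope 2) = (1/57) / (31/114) = 2/31.

2/31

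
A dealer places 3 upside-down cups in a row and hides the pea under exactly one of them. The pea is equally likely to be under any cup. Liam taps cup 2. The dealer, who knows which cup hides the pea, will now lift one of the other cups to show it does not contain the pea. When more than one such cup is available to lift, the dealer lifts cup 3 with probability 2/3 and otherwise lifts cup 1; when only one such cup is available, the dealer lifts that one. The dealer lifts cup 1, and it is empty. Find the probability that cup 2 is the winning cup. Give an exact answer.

1/4

Consider each possible location of the pea in turn.
If it is under cup 1 (prior 1/3): the dealer opened cup 1, so this case is ruled out; weight (1/3)·0 = 0.
If it is under cup 2 (prior 1/3): cup 3 is available but not opened, probability 1/3; weight (1/3)·(1/3) = 1/9.
If it is under cup 3 (prior 1/3): only cup 1 is available, probability 1; weight (1/3)·1 = 1/3.
The weights sum to 4/9.
So P(the pea under cup 2 | the dealer opened cup 1) = (1/9) / (4/9) = 1/4.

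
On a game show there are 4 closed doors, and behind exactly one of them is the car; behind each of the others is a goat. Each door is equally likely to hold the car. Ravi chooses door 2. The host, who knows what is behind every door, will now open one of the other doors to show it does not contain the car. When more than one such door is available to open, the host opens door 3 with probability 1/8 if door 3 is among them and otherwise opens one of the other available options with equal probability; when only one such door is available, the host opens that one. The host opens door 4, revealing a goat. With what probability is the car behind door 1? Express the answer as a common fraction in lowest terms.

Consider each possible location of the car in turn.
If it is behind door 1 (prior 1/4): door 3 is available but not opened, probability 7/8; weight (1/4)·(7/8) = 7/32.
If it is behind door 2 (prior 1/4): door 3 is available but not opened; door 4 gets probability (1 − 1/8)/2 = 7/16; weight (1/4)·(7/16) = 7/64.
If it is behind door 3 (prior 1/4): door 3 holds the prize so is unavailable; the host chooses uniformly among the 2 others, probability 1/2; weight (1/4)·(1/2) = 1/8.
If it is behind door 4 (prior 1/4): the host opened door 4, so this case is ruled out; weight (1/4)·0 = 0.
The weights sum to 29/64.
So P(the car behind door 1 | the host opened door 4) = (7/32) / (29/64) = 14/29.

14/29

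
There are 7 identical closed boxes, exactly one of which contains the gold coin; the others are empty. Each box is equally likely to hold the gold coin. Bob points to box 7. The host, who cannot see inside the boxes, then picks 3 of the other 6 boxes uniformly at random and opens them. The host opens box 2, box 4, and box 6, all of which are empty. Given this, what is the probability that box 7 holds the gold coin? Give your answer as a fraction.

Condition on the true location of the gold coin.
If it is in any of boxes 1, 3, 5, and 7 (prior 1/7 each): the host picks exactly this set with probability 1/20 regardless, and none is the prize; weight (1/7)·(1/20) = 1/140 each.
If it is in any of boxes 2, 4, and 6 (prior 1/7 each): that box was opened and seen not to hold the prize — ruled out; weight (1/7)·0 = 0 each.
The weights sum to 1/35.
So P(the gold coin in box 7 | the host opened box 2, box 4, and box 6) = (1/140) / (1/35) = 1/4.

1/4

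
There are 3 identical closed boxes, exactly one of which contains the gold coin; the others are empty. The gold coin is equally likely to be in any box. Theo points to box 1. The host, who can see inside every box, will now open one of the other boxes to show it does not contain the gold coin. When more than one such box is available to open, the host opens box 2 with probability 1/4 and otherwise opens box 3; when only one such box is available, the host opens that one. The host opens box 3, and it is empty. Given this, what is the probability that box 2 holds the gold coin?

4/7

Condition on the true location of the gold coin.
If it is in box 1 (prior 1/3): box 2 is available but not opened, probability 3/4; weight (1/3)·(3/4) = 1/4.
If it is in box 2 (prior 1/3): only box 3 is available, probability 1; weight (1/3)·1 = 1/3.
If it is in box 3 (prior 1/3): the host opened box 3, so this case is ruled out; weight (1/3)·0 = 0.
The weights sum to 7/12.
So P(the gold coin in box 2 | the host opened box 3) = (1/3) / (7/12) = 4/7.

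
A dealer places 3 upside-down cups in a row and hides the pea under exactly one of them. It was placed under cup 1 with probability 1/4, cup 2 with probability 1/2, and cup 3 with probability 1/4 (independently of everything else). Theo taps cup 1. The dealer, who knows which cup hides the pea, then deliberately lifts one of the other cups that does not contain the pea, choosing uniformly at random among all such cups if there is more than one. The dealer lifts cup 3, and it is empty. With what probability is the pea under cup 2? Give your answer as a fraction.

Condition on the true location of the pea.
If it is under cup 1 (prior 1/4): the dealer has 2 equally likely choices, so probability 1/2; weight (1/4)·(1/2) = 1/8.
If it is under cup 2 (prior 1/2): the dealer has no choice, probability 1; weight (1/2)·1 = 1/2.
If it is under cup 3 (prior 1/4): the dealer opened cup 3, so this case is ruled out; weight (1/4)·0 = 0.
The weights sum to 5/8.
So P(the pea under cup 2 | the dealer opened cup 3) = (1/2) / (5/8) = 4/5.

4/5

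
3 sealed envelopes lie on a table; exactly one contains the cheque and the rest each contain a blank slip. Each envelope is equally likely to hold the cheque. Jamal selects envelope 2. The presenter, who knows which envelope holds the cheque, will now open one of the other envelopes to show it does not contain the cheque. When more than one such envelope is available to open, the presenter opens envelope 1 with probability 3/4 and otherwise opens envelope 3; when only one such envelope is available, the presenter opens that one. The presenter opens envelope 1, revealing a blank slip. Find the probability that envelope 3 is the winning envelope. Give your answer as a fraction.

Consider each possible location of the cheque in turn.
If it is in envelope 1 (prior 1/3): the presenter opened envelope 1, so this case is ruled out; weight (1/3)·0 = 0.
If it is in envelope 2 (prior 1/3): envelope 1 is available, opened with probability 3/4; weight (1/3)·(3/4) = 1/4.
If it is in envelope 3 (prior 1/3): only envelope 1 is available, probability 1; weight (1/3)·1 = 1/3.
The weights sum to 7/12.
So P(the cheque in envelope 3 | the presenter opened envelope 1) = (1/3) / (7/12) = 4/7.

4/7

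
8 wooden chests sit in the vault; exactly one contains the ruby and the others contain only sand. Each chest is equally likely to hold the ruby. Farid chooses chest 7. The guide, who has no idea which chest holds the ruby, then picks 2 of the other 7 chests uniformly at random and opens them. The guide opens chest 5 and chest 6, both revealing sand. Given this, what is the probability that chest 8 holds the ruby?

Consider each possible location of the ruby in turn.
If it is in any of chests 1, 2, 3, 4, 7, and 8 (prior 1/8 each): the guide picks exactly this set with probability 1/21 regardless, and none is the prize; weight (1/8)·(1/21) = 1/168 each.
If it is in either of chests 5 and 6 (prior 1/8 each): that chest was opened and seen not to hold the prize — ruled out; weight (1/8)·0 = 0 each.
The weights sum to 1/28.
So P(the ruby in chest 8 | the guide opened chest 5 and chest 6) = (1/168) / (1/28) = 1/6.

1/6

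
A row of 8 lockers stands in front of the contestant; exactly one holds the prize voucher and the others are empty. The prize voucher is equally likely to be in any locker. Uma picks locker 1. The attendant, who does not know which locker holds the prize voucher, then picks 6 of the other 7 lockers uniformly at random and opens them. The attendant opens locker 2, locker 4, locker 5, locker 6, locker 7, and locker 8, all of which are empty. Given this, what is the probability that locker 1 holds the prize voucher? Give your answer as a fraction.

Apply Bayes' rule, conditioning on where the prize voucher actually is.
If it is in either of lockers 1 and 3 (prior 1/8 each): the attendant picks exactly this set with probability 1/7 regardless, and none is the prize; weight (1/8)·(1/7) = 1/56 each.
If it is in any of lockers 2, 4, 5, 6, 7, and 8 (prior 1/8 each): that locker was opened and seen not to hold the prize — ruled out; weight (1/8)·0 = 0 each.
The weights sum to 1/28.
So P(the prize voucher in locker 1 | the attendant opened locker 2, locker 4, locker 5, locker 6, locker 7, and locker 8) = (1/56) / (1/28) = 1/2.

1/2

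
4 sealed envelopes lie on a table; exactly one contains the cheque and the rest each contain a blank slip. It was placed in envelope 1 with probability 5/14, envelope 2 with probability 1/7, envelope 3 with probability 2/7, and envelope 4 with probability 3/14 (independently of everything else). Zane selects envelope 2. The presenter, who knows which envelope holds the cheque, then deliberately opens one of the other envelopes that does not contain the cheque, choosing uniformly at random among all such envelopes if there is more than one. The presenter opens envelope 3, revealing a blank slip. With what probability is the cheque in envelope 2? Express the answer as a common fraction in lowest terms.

1/7

Condition on the true location of the cheque.
If it is in envelope 1 (prior 5/14): the presenter has 2 equally likely choices, so probability 1/2; weight (5/14)·(1/2) = 5/28.
If it is in envelope 2 (prior 1/7): the presenter has 3 equally likely choices, so probability 1/3; weight (1/7)·(1/3) = 1/21.
If it is in envelope 3 (prior 2/7): the presenter opened envelope 3, so this case is ruled out; weight (2/7)·0 = 0.
If it is in envelope 4 (prior 3/14): the presenter has 2 equally likely choices, so probability 1/2; weight (3/14)·(1/2) = 3/28.
The weights sum to 1/3.
So P(the cheque in envelope 2 | the presenter opened envelope 3) = (1/21) / (1/3) = 1/7.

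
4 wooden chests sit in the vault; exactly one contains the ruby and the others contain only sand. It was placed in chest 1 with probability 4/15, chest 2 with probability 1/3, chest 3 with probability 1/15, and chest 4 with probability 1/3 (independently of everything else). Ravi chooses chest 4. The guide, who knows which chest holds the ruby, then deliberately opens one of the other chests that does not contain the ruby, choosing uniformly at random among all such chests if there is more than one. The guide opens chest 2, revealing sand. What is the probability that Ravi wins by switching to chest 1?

Consider each possible location of the ruby in turn.
If it is in chest 1 (prior 4/15): the guide has 2 equally likely choices, so probability 1/2; weight (4/15)·(1/2) = 2/15.
If it is in chest 2 (prior 1/3): the guide opened chest 2, so this case is ruled out; weight (1/3)·0 = 0.
If it is in chest 3 (prior 1/15): the guide has 2 equally likely choices, so probability 1/2; weight (1/15)·(1/2) = 1/30.
If it is in chest 4 (prior 1/3): the guide has 3 equally likely choices, so probability 1/3; weight (1/3)·(1/3) = 1/9.
The weights sum to 5/18.
So P(the ruby in chest 1 | the guide opened chest 2) = (2/15) / (5/18) = 12/25.

12/25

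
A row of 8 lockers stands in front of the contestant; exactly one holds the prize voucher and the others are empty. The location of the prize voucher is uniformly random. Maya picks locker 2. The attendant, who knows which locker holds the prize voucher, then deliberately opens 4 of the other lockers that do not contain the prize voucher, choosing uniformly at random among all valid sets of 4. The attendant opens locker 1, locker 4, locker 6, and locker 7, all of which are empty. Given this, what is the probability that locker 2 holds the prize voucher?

Condition on the true location of the prize voucher.
If it is in any of lockers 1, 4, 6, and 7 (prior 1/8 each): that locker was opened and seen not to hold the prize — ruled out; weight (1/8)·0 = 0 each.
If it is in locker 2 (prior 1/8): the attendant has 35 equally likely choices, so probability 1/35; weight (1/8)·(1/35) = 1/280.
If it is in any of lockers 3, 5, and 8 (prior 1/8 each): the attendant has 15 equally likely choices, so probability 1/15; weight (1/8)·(1/15) = 1/120 each.
The weights sum to 1/35.
So P(the prize voucher in locker 2 | the attendant opened locker 1, locker 4, locker 6, and locker 7) = (1/280) / (1/35) = 1/8.

1/8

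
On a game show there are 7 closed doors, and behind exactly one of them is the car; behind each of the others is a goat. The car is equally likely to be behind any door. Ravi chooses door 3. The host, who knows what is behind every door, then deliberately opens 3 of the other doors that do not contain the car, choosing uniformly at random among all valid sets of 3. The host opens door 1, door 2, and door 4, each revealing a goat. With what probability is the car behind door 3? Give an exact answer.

1/7

Consider each possible location of the car in turn.
If it is behind any of doors 1, 2, and 4 (prior 1/7 each): that door was opened and seen not to hold the prize — ruled out; weight (1/7)·0 = 0 each.
If it is behind door 3 (prior 1/7): the host has 20 equally likely choices, so probability 1/20; weight (1/7)·(1/20) = 1/140.
If it is behind any of doors 5, 6, and 7 (prior 1/7 each): the host has 10 equally likely choices, so probability 1/10; weight (1/7)·(1/10) = 1/70 each.
The weights sum to 1/20.
So P(the car behind door 3 | the host opened door 1, door 2, and door 4) = (1/140) / (1/20) = 1/7.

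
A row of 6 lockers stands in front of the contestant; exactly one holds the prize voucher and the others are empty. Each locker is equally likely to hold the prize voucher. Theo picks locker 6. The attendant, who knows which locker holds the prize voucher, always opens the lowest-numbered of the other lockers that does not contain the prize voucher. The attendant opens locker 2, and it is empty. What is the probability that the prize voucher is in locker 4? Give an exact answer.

Condition on the true location of the prize voucher.
If it is in locker 1 (prior 1/6): locker 2 is the lowest-numbered option available, probability 1; weight (1/6)·1 = 1/6.
If it is in locker 2 (prior 1/6): the attendant opened locker 2, so this case is ruled out; weight (1/6)·0 = 0.
If it is in any of lockers 3, 4, 5, and 6 (prior 1/6 each): the attendant would have opened locker 1 instead, probability 0; weight (1/6)·0 = 0 each.
The weights sum to 1/6.
So P(the prize voucher in locker 4 | the attendant opened locker 2) = 0 / (1/6) = 0.

0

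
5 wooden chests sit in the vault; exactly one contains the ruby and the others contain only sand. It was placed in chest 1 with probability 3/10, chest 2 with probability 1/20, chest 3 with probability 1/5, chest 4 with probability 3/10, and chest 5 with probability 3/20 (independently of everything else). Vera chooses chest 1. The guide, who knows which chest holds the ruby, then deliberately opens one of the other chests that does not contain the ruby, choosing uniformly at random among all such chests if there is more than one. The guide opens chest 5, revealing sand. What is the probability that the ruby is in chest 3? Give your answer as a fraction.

8/31

Consider each possible location of the ruby in turn.
If it is in chest 1 (prior 3/10): the guide has 4 equally likely choices, so probability 1/4; weight (3/10)·(1/4) = 3/40.
If it is in chest 2 (prior 1/20): the guide has 3 equally likely choices, so probability 1/3; weight (1/20)·(1/3) = 1/60.
If it is in chest 3 (prior 1/5): the guide has 3 equally likely choices, so probability 1/3; weight (1/5)·(1/3) = 1/15.
If it is in chest 4 (prior 3/10): the guide has 3 equally likely choices, so probability 1/3; weight (3/10)·(1/3) = 1/10.
If it is in chest 5 (prior 3/20): the guide opened chest 5, so this case is ruled out; weight (3/20)·0 = 0.
The weights sum to 31/120.
So P(the ruby in chest 3 | the guide opened chest 5) = (1/15) / (31/120) = 8/31.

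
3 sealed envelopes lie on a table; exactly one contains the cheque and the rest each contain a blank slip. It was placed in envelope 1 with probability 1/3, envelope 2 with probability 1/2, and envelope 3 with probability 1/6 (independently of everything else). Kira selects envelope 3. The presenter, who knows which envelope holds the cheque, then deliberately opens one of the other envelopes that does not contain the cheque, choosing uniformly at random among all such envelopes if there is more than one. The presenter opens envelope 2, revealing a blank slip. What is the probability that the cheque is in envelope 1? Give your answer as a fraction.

4/5

Consider each possible location of the cheque in turn.
If it is in envelope 1 (prior 1/3): the presenter has no choice, probability 1; weight (1/3)·1 = 1/3.
If it is in envelope 2 (prior 1/2): the presenter opened envelope 2, so this case is ruled out; weight (1/2)·0 = 0.
If it is in envelope 3 (prior 1/6): the presenter has 2 equally likely choices, so probability 1/2; weight (1/6)·(1/2) = 1/12.
The weights sum to 5/12.
So P(the cheque in envelope 1 | the presenter opened envelope 2) = (1/3) / (5/12) = 4/5.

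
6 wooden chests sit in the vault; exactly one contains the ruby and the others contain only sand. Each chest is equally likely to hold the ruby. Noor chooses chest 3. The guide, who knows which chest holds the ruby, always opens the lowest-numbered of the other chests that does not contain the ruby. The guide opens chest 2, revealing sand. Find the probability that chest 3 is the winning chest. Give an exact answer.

0

Apply Bayes' rule, conditioning on where the ruby actually is.
If it is in chest 1 (prior 1/6): chest 2 is the lowest-numbered option available, probability 1; weight (1/6)·1 = 1/6.
If it is in chest 2 (prior 1/6): the guide opened chest 2, so this case is ruled out; weight (1/6)·0 = 0.
If it is in any of chests 3, 4, 5, and 6 (prior 1/6 each): the guide would have opened chest 1 instead, probability 0; weight (1/6)·0 = 0 each.
The weights sum to 1/6.
So P(the ruby in chest 3 | the guide opened chest 2) = 0 / (1/6) = 0.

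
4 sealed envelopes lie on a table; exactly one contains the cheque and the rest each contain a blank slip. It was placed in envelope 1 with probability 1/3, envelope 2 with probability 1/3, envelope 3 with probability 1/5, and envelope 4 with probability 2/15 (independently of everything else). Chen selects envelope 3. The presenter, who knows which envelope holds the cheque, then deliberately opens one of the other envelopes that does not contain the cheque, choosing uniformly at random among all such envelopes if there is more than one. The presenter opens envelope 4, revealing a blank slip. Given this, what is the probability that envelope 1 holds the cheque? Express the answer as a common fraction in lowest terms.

5/12

Apply Bayes' rule, conditioning on where the cheque actually is.
If it is in either of envelopes 1 and 2 (prior 1/3 each): the presenter has 2 equally likely choices, so probability 1/2; weight (1/3)·(1/2) = 1/6 each.
If it is in envelope 3 (prior 1/5): the presenter has 3 equally likely choices, so probability 1/3; weight (1/5)·(1/3) = 1/15.
If it is in envelope 4 (prior 2/15): the presenter opened envelope 4, so this case is ruled out; weight (2/15)·0 = 0.
The weights sum to 2/5.
So P(the cheque in envelope 1 | the presenter opened envelope 4) = (1/6) / (2/5) = 5/12.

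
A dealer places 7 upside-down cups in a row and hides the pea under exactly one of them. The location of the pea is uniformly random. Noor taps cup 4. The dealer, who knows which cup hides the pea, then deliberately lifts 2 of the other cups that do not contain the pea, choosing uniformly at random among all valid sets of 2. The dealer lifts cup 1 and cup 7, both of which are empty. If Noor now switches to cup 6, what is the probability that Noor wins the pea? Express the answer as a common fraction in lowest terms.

Apply Bayes' rule, conditioning on where the pea actually is.
If it is under either of cups 1 and 7 (prior 1/7 each): that cup was opened and seen not to hold the prize — ruled out; weight (1/7)·0 = 0 each.
If it is under any of cups 2, 3, 5, and 6 (prior 1/7 each): the dealer has 10 equally likely choices, so probability 1/10; weight (1/7)·(1/10) = 1/70 each.
If it is under cup 4 (prior 1/7): the dealer has 15 equally likely choices, so probability 1/15; weight (1/7)·(1/15) = 1/105.
The weights sum to 1/15.
So P(the pea under cup 6 | the dealer opened cup 1 and cup 7) = (1/70) / (1/15) = 3/14.

3/14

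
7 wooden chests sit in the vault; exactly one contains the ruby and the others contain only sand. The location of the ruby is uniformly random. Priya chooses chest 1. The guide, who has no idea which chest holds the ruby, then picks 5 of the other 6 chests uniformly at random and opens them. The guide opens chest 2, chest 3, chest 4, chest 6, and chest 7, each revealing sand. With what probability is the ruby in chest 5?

1/2

Apply Bayes' rule, conditioning on where the ruby actually is.
If it is in either of chests 1 and 5 (prior 1/7 each): the guide picks exactly this set with probability 1/6 regardless, and none is the prize; weight (1/7)·(1/6) = 1/42 each.
If it is in any of chests 2, 3, 4, 6, and 7 (prior 1/7 each): that chest was opened and seen not to hold the prize — ruled out; weight (1/7)·0 = 0 each.
The weights sum to 1/21.
So P(the ruby in chest 5 | the guide opened chest 2, chest 3, chest 4, chest 6, and chest 7) = (1/42) / (1/21) = 1/2.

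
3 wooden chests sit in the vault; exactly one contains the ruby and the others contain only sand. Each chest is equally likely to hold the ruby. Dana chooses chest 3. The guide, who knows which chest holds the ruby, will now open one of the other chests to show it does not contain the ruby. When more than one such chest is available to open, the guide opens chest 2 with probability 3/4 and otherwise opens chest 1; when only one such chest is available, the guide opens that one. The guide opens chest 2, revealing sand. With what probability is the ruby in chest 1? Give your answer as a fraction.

Apply Bayes' rule, conditioning on where the ruby actually is.
If it is in chest 1 (prior 1/3): only chest 2 is available, probability 1; weight (1/3)·1 = 1/3.
If it is in chest 2 (prior 1/3): the guide opened chest 2, so this case is ruled out; weight (1/3)·0 = 0.
If it is in chest 3 (prior 1/3): chest 2 is available, opened with probability 3/4; weight (1/3)·(3/4) = 1/4.
The weights sum to 7/12.
So P(the ruby in chest 1 | the guide opened chest 2) = (1/3) / (7/12) = 4/7.

4/7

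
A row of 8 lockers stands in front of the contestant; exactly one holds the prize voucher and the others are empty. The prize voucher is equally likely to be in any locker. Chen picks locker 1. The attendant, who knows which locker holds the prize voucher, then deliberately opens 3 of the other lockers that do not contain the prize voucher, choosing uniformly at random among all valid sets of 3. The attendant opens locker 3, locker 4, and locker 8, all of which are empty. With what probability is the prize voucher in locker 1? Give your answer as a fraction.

1/8

Consider each possible location of the prize voucher in turn.
If it is in locker 1 (prior 1/8): the attendant has 35 equally likely choices, so probability 1/35; weight (1/8)·(1/35) = 1/280.
If it is in any of lockers 2, 5, 6, and 7 (prior 1/8 each): the attendant has 20 equally likely choices, so probability 1/20; weight (1/8)·(1/20) = 1/160 each.
If it is in any of lockers 3, 4, and 8 (prior 1/8 each): that locker was opened and seen not to hold the prize — ruled out; weight (1/8)·0 = 0 each.
The weights sum to 1/35.
So P(the prize voucher in locker 1 | the attendant opened locker 3, locker 4, and locker 8) = (1/280) / (1/35) = 1/8.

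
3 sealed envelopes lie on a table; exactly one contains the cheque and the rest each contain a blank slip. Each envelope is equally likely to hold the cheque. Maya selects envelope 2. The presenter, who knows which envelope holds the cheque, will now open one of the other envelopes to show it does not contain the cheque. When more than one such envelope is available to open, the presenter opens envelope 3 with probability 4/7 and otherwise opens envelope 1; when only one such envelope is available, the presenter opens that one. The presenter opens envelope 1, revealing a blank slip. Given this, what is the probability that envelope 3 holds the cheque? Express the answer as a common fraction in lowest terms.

Consider each possible location of the cheque in turn.
If it is in envelope 1 (prior 1/3): the presenter opened envelope 1, so this case is ruled out; weight (1/3)·0 = 0.
If it is in envelope 2 (prior 1/3): envelope 3 is available but not opened, probability 3/7; weight (1/3)·(3/7) = 1/7.
If it is in envelope 3 (prior 1/3): only envelope 1 is available, probability 1; weight (1/3)·1 = 1/3.
The weights sum to 10/21.
So P(the cheque in envelope 3 | the presenter opened envelope 1) = (1/3) / (10/21) = 7/10.

7/10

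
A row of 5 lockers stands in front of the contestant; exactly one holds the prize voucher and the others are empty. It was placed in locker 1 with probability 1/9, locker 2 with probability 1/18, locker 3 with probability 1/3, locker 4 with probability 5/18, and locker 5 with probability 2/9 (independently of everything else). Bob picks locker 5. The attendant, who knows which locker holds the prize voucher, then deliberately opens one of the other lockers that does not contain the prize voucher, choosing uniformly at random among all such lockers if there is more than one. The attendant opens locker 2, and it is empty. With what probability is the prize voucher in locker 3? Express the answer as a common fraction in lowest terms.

Apply Bayes' rule, conditioning on where the prize voucher actually is.
If it is in locker 1 (prior 1/9): the attendant has 3 equally likely choices, so probability 1/3; weight (1/9)·(1/3) = 1/27.
If it is in locker 2 (prior 1/18): the attendant opened locker 2, so this case is ruled out; weight (1/18)·0 = 0.
If it is in locker 3 (prior 1/3): the attendant has 3 equally likely choices, so probability 1/3; weight (1/3)·(1/3) = 1/9.
If it is in locker 4 (prior 5/18): the attendant has 3 equally likely choices, so probability 1/3; weight (5/18)·(1/3) = 5/54.
If it is in locker 5 (prior 2/9): the attendant has 4 equally likely choices, so probability 1/4; weight (2/9)·(1/4) = 1/18.
The weights sum to 8/27.
So P(the prize voucher in locker 3 | the attendant opened locker 2) = (1/9) / (8/27) = 3/8.

3/8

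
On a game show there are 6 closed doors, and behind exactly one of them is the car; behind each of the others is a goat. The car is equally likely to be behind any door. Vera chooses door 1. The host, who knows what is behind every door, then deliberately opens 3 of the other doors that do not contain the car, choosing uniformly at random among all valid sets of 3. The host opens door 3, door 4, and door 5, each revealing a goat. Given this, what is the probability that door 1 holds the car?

1/6

Condition on the true location of the car.
If it is behind door 1 (prior 1/6): the host has 10 equally likely choices, so probability 1/10; weight (1/6)·(1/10) = 1/60.
If it is behind either of doors 2 and 6 (prior 1/6 each): the host has 4 equally likely choices, so probability 1/4; weight (1/6)·(1/4) = 1/24 each.
If it is behind any of doors 3, 4, and 5 (prior 1/6 each): that door was opened and seen not to hold the prize — ruled out; weight (1/6)·0 = 0 each.
The weights sum to 1/10.
So P(the car behind door 1 | the host opened door 3, door 4, and door 5) = (1/60) / (1/10) = 1/6.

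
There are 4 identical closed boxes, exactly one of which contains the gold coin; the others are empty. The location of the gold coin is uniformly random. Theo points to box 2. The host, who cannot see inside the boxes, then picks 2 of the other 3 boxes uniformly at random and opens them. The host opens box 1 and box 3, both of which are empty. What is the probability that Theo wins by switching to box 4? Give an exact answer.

Consider each possible location of the gold coin in turn.
If it is in either of boxes 1 and 3 (prior 1/4 each): that box was opened and seen not to hold the prize — ruled out; weight (1/4)·0 = 0 each.
If it is in either of boxes 2 and 4 (prior 1/4 each): the host picks exactly this set with probability 1/3 regardless, and none is the prize; weight (1/4)·(1/3) = 1/12 each.
The weights sum to 1/6.
So P(the gold coin in box 4 | the host opened box 1 and box 3) = (1/12) / (1/6) = 1/2.

1/2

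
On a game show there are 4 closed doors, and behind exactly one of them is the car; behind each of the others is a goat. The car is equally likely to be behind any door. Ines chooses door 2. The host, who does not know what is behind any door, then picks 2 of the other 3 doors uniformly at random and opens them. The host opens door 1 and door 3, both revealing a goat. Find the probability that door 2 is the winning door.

Because the host chose which doors to open without knowing where the car is, the choice is independent of the prize location. Learning that none of the 2 opened doors holds the car simply rules out those 2 locations and leaves the remaining 2 doors still equally likely by symmetry.
So P(the car behind door 2) = 1/2.

1/2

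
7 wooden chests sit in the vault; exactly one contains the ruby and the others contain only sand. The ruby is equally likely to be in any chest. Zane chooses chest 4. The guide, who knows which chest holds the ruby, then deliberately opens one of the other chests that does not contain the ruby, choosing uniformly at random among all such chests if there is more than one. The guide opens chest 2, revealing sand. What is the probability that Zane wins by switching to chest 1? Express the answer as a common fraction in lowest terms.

6/35

Consider each possible location of the ruby in turn.
If it is in any of chests 1, 3, 5, 6, and 7 (prior 1/7 each): the guide has 5 equally likely choices, so probability 1/5; weight (1/7)·(1/5) = 1/35 each.
If it is in chest 2 (prior 1/7): the guide opened chest 2, so this case is ruled out; weight (1/7)·0 = 0.
If it is in chest 4 (prior 1/7): the guide has 6 equally likely choices, so probability 1/6; weight (1/7)·(1/6) = 1/42.
The weights sum to 1/6.
So P(the ruby in chest 1 | the guide opened chest 2) = (1/35) / (1/6) = 6/35.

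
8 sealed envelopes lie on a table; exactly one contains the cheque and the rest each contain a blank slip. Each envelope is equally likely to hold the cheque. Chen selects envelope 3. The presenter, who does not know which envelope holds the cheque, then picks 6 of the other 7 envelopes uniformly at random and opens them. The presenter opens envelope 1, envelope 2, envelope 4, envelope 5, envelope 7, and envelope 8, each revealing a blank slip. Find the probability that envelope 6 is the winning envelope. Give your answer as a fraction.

Because the presenter chose which envelopes to open without knowing where the cheque is, the choice is independent of the prize location. Learning that none of the 6 opened envelopes holds the cheque simply rules out those 6 locations and leaves the remaining 2 envelopes still equally likely by symmetry.
So P(the cheque in envelope 6) = 1/2.

1/2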